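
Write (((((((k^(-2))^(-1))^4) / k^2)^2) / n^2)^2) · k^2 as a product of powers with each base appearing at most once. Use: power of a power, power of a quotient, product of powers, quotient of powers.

(((((((k^(-2))^(-1))^4) / k^2)^2) / n^2)^2) · k^2
= (((((((k^(-2))^(-1))^4) / k^2)^2)^2) / ((n^2)^2)) · k^2    [power of a quotient]
= ((((((k^(-2))^(-1))^4) / k^2)^4) / ((n^2)^2)) · k^2    [power of a power]
= ((((((k^(-2))^(-1))^4)^4) / ((k^2)^4)) / ((n^2)^2)) · k^2    [power of a quotient]
= (((((k^(-2))^(-1))^16) / ((k^2)^4)) / ((n^2)^2)) · k^2    [power of a power]
= ((((k^(-2))^(-16)) / ((k^2)^4)) / ((n^2)^2)) · k^2    [power of a power]
= ((k^32 / ((k^2)^4)) / ((n^2)^2)) · k^2    [power of a power]
= ((k^32 / k^8) / ((n^2)^2)) · k^2    [power of a power]
= (k^24 / ((n^2)^2)) · k^2    [quotient of powers]
= (k^24 / n^4) · k^2    [power of a power]
= k^26n^(-4)    [quotient of powers; product of powers]

k^26n^(-4)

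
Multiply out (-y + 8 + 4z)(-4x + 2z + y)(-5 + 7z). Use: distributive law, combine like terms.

-20xy + 28xyz + 46yz + 14yz^2 + 5y^2 - 7y^2z + 160x - 144xz - 80z + 72z^2 - 40y - 112xz^2 + 56z^3

(-y + 8 + 4z)(-4x + 2z + y)(-5 + 7z)
= (4xy - 2yz - y^2 - 32x + 16z + 8y - 16xz + 8z^2 + 4yz)(-5 + 7z)    [distributive law]
= (4xy + 2yz - y^2 - 32x + 16z + 8y - 16xz + 8z^2)(-5 + 7z)    [combine like terms]
= -20xy + 28xyz - 10yz + 14yz^2 + 5y^2 - 7y^2z + 160x - 224xz - 80z + 112z^2 - 40y + 56yz + 80xz - 112xz^2 - 40z^2 + 56z^3    [distributive law]
= -20xy + 28xyz + 46yz + 14yz^2 + 5y^2 - 7y^2z + 160x - 144xz - 80z + 72z^2 - 40y - 112xz^2 + 56z^3    [combine like terms]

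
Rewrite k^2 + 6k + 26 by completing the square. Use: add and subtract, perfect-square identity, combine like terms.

(k + 3)^2 + 17

k^2 + 6k + 26
= k^2 + 6k + 9 - 9 + 26    [add and subtract 9]
= (k + 3)^2 - 9 + 26    [perfect-square identity]
= (k + 3)^2 + 17    [combine constants]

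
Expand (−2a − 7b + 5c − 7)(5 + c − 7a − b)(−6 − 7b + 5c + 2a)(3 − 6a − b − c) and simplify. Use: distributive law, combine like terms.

−2172a + 1806a^2 − 4079ab + 3361ac + 3828a^2b − 1318ab^2 + 2816abc − 2724a^2c − 1338ac^2 + 120a^3 − 2940a^2bc − 861ab^2c + 255abc^2 + 1054a^2c^2 + 25ac^3 − 4a^3c − 52a^3b + 2054a^2b^2 − 168a^4 + 637ab^3 + 1029b + 49b^2 − 712bc − 301b^3 + 397b^2c − 151bc^2 − 70b^3c − 24b^2c^2 + 70bc^3 + 49b^4 − 1059c + 463c^2 + 15c^3 − 25c^4 + 630

(−2a − 7b + 5c − 7)(5 + c − 7a − b)(−6 − 7b + 5c + 2a)(3 − 6a − b − c)
= (−10a − 2ac + 14a^2 + 2ab − 35b − 7bc + 49ab + 7b^2 + 25c + 5c^2 − 35ac − 5bc − 35 − 7c + 49a + 7b)(−6 − 7b + 5c + 2a)(3 − 6a − b − c)    [distributive law]
= (39a − 37ac + 14a^2 + 51ab − 28b − 12bc + 7b^2 + 18c + 5c^2 − 35)(−6 − 7b + 5c + 2a)(3 − 6a − b − c)    [combine like terms]
= (−234a − 273ab + 195ac + 78a^2 + 222ac + 259abc − 185ac^2 − 74a^2c − 84a^2 − 98a^2b + 70a^2c + 28a^3 − 306ab − 357ab^2 + 255abc + 102a^2b + 168b + 196b^2 − 140bc − 56ab + 72bc + 84b^2c − 60bc^2 − 24abc − 42b^2 − 49b^3 + 35b^2c + 14ab^2 − 108c − 126bc + 90c^2 + 36ac − 30c^2 − 35bc^2 + 25c^3 + 10ac^2 + 210 + 245b − 175c − 70a)(3 − 6a − b − c)    [distributive law]
= (−304a − 635ab + 453ac − 6a^2 + 490abc − 175ac^2 − 4a^2c + 4a^2b + 28a^3 − 343ab^2 + 413b + 154b^2 − 194bc + 119b^2c − 95bc^2 − 49b^3 − 283c + 60c^2 + 25c^3 + 210)(3 − 6a − b − c)    [combine like terms]
= −912a + 1824a^2 + 304ab + 304ac − 1905ab + 3810a^2b + 635ab^2 + 635abc + 1359ac − 2718a^2c − 453abc − 453ac^2 − 18a^2 + 36a^3 + 6a^2b + 6a^2c + 1470abc − 2940a^2bc − 490ab^2c − 490abc^2 − 525ac^2 + 1050a^2c^2 + 175abc^2 + 175ac^3 − 12a^2c + 24a^3c + 4a^2bc + 4a^2c^2 + 12a^2b − 24a^3b − 4a^2b^2 − 4a^2bc + 84a^3 − 168a^4 − 28a^3b − 28a^3c − 1029ab^2 + 2058a^2b^2 + 343ab^3 + 343ab^2c + 1239b − 2478ab − 413b^2 − 413bc + 462b^2 − 924ab^2 − 154b^3 − 154b^2c − 582bc + 1164abc + 194b^2c + 194bc^2 + 357b^2c − 714ab^2c − 119b^3c − 119b^2c^2 − 285bc^2 + 570abc^2 + 95b^2c^2 + 95bc^3 − 147b^3 + 294ab^3 + 49b^4 + 49b^3c − 849c + 1698ac + 283bc + 283c^2 + 180c^2 − 360ac^2 − 60bc^2 − 60c^3 + 75c^3 − 150ac^3 − 25bc^3 − 25c^4 + 630 − 1260a − 210b − 210c    [distributive law]
= −2172a + 1806a^2 − 4079ab + 3361ac + 3828a^2b − 1318ab^2 + 2816abc − 2724a^2c − 1338ac^2 + 120a^3 − 2940a^2bc − 861ab^2c + 255abc^2 + 1054a^2c^2 + 25ac^3 − 4a^3c − 52a^3b + 2054a^2b^2 − 168a^4 + 637ab^3 + 1029b + 49b^2 − 712bc − 301b^3 + 397b^2c − 151bc^2 − 70b^3c − 24b^2c^2 + 70bc^3 + 49b^4 − 1059c + 463c^2 + 15c^3 − 25c^4 + 630    [combine like terms]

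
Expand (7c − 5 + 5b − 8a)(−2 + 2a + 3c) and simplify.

−29c − 10ac + 21c^2 + 10 + 6a − 10b + 10ab + 15bc − 16a^2

(7c − 5 + 5b − 8a)(−2 + 2a + 3c)
= −14c + 14ac + 21c^2 + 10 − 10a − 15c − 10b + 10ab + 15bc + 16a − 16a^2 − 24ac    [distributive law]
= −29c − 10ac + 21c^2 + 10 + 6a − 10b + 10ab + 15bc − 16a^2    [combine like terms]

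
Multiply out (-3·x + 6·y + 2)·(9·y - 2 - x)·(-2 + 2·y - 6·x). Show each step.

38·x·y - 390·x·y^2 + 204·x^2·y + 16·x - 30·x^2 - 18·x^3 - 96·y^2 + 108·y^3 - 20·y + 8

(-3·x + 6·y + 2)·(9·y - 2 - x)·(-2 + 2·y - 6·x)
= (-27·x·y + 6·x + 3·x^2 + 54·y^2 - 12·y - 6·x·y + 18·y - 4 - 2·x)·(-2 + 2·y - 6·x)    [distributive law]
= (-33·x·y + 4·x + 3·x^2 + 54·y^2 + 6·y - 4)·(-2 + 2·y - 6·x)    [combine like terms]
= 66·x·y - 66·x·y^2 + 198·x^2·y - 8·x + 8·x·y - 24·x^2 - 6·x^2 + 6·x^2·y - 18·x^3 - 108·y^2 + 108·y^3 - 324·x·y^2 - 12·y + 12·y^2 - 36·x·y + 8 - 8·y + 24·x    [distributive law]
= 38·x·y - 390·x·y^2 + 204·x^2·y + 16·x - 30·x^2 - 18·x^3 - 96·y^2 + 108·y^3 - 20·y + 8    [combine like terms]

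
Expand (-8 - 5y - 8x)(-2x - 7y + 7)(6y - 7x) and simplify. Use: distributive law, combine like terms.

-387xy + 280x^2 + 126y^2 - 336y + 392x + 151xy^2 - 366x^2y + 210y^3 - 112x^3

(-8 - 5y - 8x)(-2x - 7y + 7)(6y - 7x)
= (16x + 56y - 56 + 10xy + 35y^2 - 35y + 16x^2 + 56xy - 56x)(6y - 7x)    [distributive law]
= (-40x + 21y - 56 + 66xy + 35y^2 + 16x^2)(6y - 7x)    [combine like terms]
= -240xy + 280x^2 + 126y^2 - 147xy - 336y + 392x + 396xy^2 - 462x^2y + 210y^3 - 245xy^2 + 96x^2y - 112x^3    [distributive law]
= -387xy + 280x^2 + 126y^2 - 336y + 392x + 151xy^2 - 366x^2y + 210y^3 - 112x^3    [combine like terms]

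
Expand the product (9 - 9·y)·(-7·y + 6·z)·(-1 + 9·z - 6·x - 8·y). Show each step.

(9 - 9·y)·(-7·y + 6·z)·(-1 + 9·z - 6·x - 8·y)
= (-63·y + 54·z + 63·y^2 - 54·y·z)·(-1 + 9·z - 6·x - 8·y)    [distributive law]
= 63·y - 567·y·z + 378·x·y + 504·y^2 - 54·z + 486·z^2 - 324·x·z - 432·y·z - 63·y^2 + 567·y^2·z - 378·x·y^2 - 504·y^3 + 54·y·z - 486·y·z^2 + 324·x·y·z + 432·y^2·z    [distributive law]
= 63·y - 945·y·z + 378·x·y + 441·y^2 - 54·z + 486·z^2 - 324·x·z + 999·y^2·z - 378·x·y^2 - 504·y^3 - 486·y·z^2 + 324·x·y·z    [combine like terms]

63·y - 945·y·z + 378·x·y + 441·y^2 - 54·z + 486·z^2 - 324·x·z + 999·y^2·z - 378·x·y^2 - 504·y^3 - 486·y·z^2 + 324·x·y·z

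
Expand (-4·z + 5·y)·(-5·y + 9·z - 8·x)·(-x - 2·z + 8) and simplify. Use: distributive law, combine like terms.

(-4·z + 5·y)·(-5·y + 9·z - 8·x)·(-x - 2·z + 8)
= (20·y·z - 36·z^2 + 32·x·z - 25·y^2 + 45·y·z - 40·x·y)·(-x - 2·z + 8)    [distributive law]
= (65·y·z - 36·z^2 + 32·x·z - 25·y^2 - 40·x·y)·(-x - 2·z + 8)    [combine like terms]
= -65·x·y·z - 130·y·z^2 + 520·y·z + 36·x·z^2 + 72·z^3 - 288·z^2 - 32·x^2·z - 64·x·z^2 + 256·x·z + 25·x·y^2 + 50·y^2·z - 200·y^2 + 40·x^2·y + 80·x·y·z - 320·x·y    [distributive law]
= 15·x·y·z - 130·y·z^2 + 520·y·z - 28·x·z^2 + 72·z^3 - 288·z^2 - 32·x^2·z + 256·x·z + 25·x·y^2 + 50·y^2·z - 200·y^2 + 40·x^2·y - 320·x·y    [combine like terms]

15·x·y·z - 130·y·z^2 + 520·y·z - 28·x·z^2 + 72·z^3 - 288·z^2 - 32·x^2·z + 256·x·z + 25·x·y^2 + 50·y^2·z - 200·y^2 + 40·x^2·y - 320·x·y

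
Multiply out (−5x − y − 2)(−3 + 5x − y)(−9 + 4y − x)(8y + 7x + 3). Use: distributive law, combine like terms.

−510xy + 303x^2 − 531x + 194xy^2 + 1565x^2y + 1615x^3 − 807x^2y^2 − 500x^3y + 175x^4 − 135y^2 − 495y + 100y^3 + 32y^4 + 20xy^3 − 162

(−5x − y − 2)(−3 + 5x − y)(−9 + 4y − x)(8y + 7x + 3)
= (15x − 25x^2 + 5xy + 3y − 5xy + y^2 + 6 − 10x + 2y)(−9 + 4y − x)(8y + 7x + 3)    [distributive law]
= (5x − 25x^2 + 5y + y^2 + 6)(−9 + 4y − x)(8y + 7x + 3)    [combine like terms]
= (−45x + 20xy − 5x^2 + 225x^2 − 100x^2y + 25x^3 − 45y + 20y^2 − 5xy − 9y^2 + 4y^3 − xy^2 − 54 + 24y − 6x)(8y + 7x + 3)    [distributive law]
= (−51x + 15xy + 220x^2 − 100x^2y + 25x^3 − 21y + 11y^2 + 4y^3 − xy^2 − 54)(8y + 7x + 3)    [combine like terms]
= −408xy − 357x^2 − 153x + 120xy^2 + 105x^2y + 45xy + 1760x^2y + 1540x^3 + 660x^2 − 800x^2y^2 − 700x^3y − 300x^2y + 200x^3y + 175x^4 + 75x^3 − 168y^2 − 147xy − 63y + 88y^3 + 77xy^2 + 33y^2 + 32y^4 + 28xy^3 + 12y^3 − 8xy^3 − 7x^2y^2 − 3xy^2 − 432y − 378x − 162    [distributive law]
= −510xy + 303x^2 − 531x + 194xy^2 + 1565x^2y + 1615x^3 − 807x^2y^2 − 500x^3y + 175x^4 − 135y^2 − 495y + 100y^3 + 32y^4 + 20xy^3 − 162    [combine like terms]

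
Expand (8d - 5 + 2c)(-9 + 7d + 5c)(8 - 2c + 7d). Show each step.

-541d + 345cd - 301d² + 266cd² + 392d³ - 38c²d + 360 - 434c + 166c² - 20c³

(8d - 5 + 2c)(-9 + 7d + 5c)(8 - 2c + 7d)
= (-72d + 56d² + 40cd + 45 - 35d - 25c - 18c + 14cd + 10c²)(8 - 2c + 7d)    [distributive law]
= (-107d + 56d² + 54cd + 45 - 43c + 10c²)(8 - 2c + 7d)    [combine like terms]
= -856d + 214cd - 749d² + 448d² - 112cd² + 392d³ + 432cd - 108c²d + 378cd² + 360 - 90c + 315d - 344c + 86c² - 301cd + 80c² - 20c³ + 70c²d    [distributive law]
= -541d + 345cd - 301d² + 266cd² + 392d³ - 38c²d + 360 - 434c + 166c² - 20c³    [combine like terms]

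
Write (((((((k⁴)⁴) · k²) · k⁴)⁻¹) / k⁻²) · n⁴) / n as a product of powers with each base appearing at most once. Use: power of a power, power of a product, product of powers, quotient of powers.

k⁻²⁰n³

(((((((k⁴)⁴) · k²) · k⁴)⁻¹) / k⁻²) · n⁴) / n
= (((((((k⁴)⁴) · k²)⁻¹) · ((k⁴)⁻¹)) / k⁻²) · n⁴) / n    [power of a product]
= (((((((k⁴)⁴)⁻¹) · ((k²)⁻¹)) · ((k⁴)⁻¹)) / k⁻²) · n⁴) / n    [power of a product]
= ((((((k⁴)⁻⁴) · ((k²)⁻¹)) · ((k⁴)⁻¹)) / k⁻²) · n⁴) / n    [power of a power]
= ((((k⁻¹⁶ · ((k²)⁻¹)) · ((k⁴)⁻¹)) / k⁻²) · n⁴) / n    [power of a power]
= ((((k⁻¹⁶ · k⁻²) · ((k⁴)⁻¹)) / k⁻²) · n⁴) / n    [power of a power]
= (((k⁻¹⁸ · ((k⁴)⁻¹)) / k⁻²) · n⁴) / n    [product of powers]
= (((k⁻¹⁸ · k⁻⁴) / k⁻²) · n⁴) / n    [power of a power]
= ((k⁻²² / k⁻²) · n⁴) / n    [product of powers]
= (k⁻²⁰ · n⁴) / n    [quotient of powers]
= k⁻²⁰n³    [quotient of powers]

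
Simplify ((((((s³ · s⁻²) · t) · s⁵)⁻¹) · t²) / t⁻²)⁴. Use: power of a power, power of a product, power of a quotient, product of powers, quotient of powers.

((((((s³ · s⁻²) · t) · s⁵)⁻¹) · t²) / t⁻²)⁴
= ((((((s³ · s⁻²) · t) · s⁵)⁻¹) · t²)⁴) / ((t⁻²)⁴)    [power of a quotient]
= ((((((s³ · s⁻²) · t) · s⁵)⁻¹)⁴) · ((t²)⁴)) / ((t⁻²)⁴)    [power of a product]
= (((((s³ · s⁻²) · t) · s⁵)⁻⁴) · ((t²)⁴)) / ((t⁻²)⁴)    [power of a power]
= (((((s³ · s⁻²) · t)⁻⁴) · ((s⁵)⁻⁴)) · ((t²)⁴)) / ((t⁻²)⁴)    [power of a product]
= (((((s³ · s⁻²)⁻⁴) · (t⁻⁴)) · ((s⁵)⁻⁴)) · ((t²)⁴)) / ((t⁻²)⁴)    [power of a product]
= ((((((s³)⁻⁴) · ((s⁻²)⁻⁴)) · (t⁻⁴)) · ((s⁵)⁻⁴)) · ((t²)⁴)) / ((t⁻²)⁴)    [power of a product]
= ((((s⁻¹² · ((s⁻²)⁻⁴)) · (t⁻⁴)) · ((s⁵)⁻⁴)) · ((t²)⁴)) / ((t⁻²)⁴)    [power of a power]
= ((((s⁻¹² · s⁸) · (t⁻⁴)) · ((s⁵)⁻⁴)) · ((t²)⁴)) / ((t⁻²)⁴)    [power of a power]
= (((s⁻⁴ · (t⁻⁴)) · ((s⁵)⁻⁴)) · ((t²)⁴)) / ((t⁻²)⁴)    [product of powers]
= (((s⁻⁴ · t⁻⁴) · s⁻²⁰) · ((t²)⁴)) / ((t⁻²)⁴)    [power of a power]
= (((s⁻⁴ · t⁻⁴) · s⁻²⁰) · t⁸) / ((t⁻²)⁴)    [power of a power]
= (((s⁻⁴ · t⁻⁴) · s⁻²⁰) · t⁸) / t⁻⁸    [power of a power]
= s⁻²⁴·t¹²    [quotient of powers; product of powers]

s⁻²⁴·t¹²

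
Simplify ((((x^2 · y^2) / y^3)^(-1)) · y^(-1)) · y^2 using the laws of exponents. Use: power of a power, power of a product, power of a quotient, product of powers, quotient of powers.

((((x^2 · y^2) / y^3)^(-1)) · y^(-1)) · y^2
= ((((x^2 · y^2)^(-1)) / ((y^3)^(-1))) · y^(-1)) · y^2    [power of a quotient]
= (((((x^2)^(-1)) · ((y^2)^(-1))) / ((y^3)^(-1))) · y^(-1)) · y^2    [power of a product]
= (((x^(-2) · ((y^2)^(-1))) / ((y^3)^(-1))) · y^(-1)) · y^2    [power of a power]
= (((x^(-2) · y^(-2)) / ((y^3)^(-1))) · y^(-1)) · y^2    [power of a power]
= (((x^(-2) · y^(-2)) / y^(-3)) · y^(-1)) · y^2    [power of a power]
= x^(-2)·y^2    [quotient of powers; product of powers]

x^(-2)·y^2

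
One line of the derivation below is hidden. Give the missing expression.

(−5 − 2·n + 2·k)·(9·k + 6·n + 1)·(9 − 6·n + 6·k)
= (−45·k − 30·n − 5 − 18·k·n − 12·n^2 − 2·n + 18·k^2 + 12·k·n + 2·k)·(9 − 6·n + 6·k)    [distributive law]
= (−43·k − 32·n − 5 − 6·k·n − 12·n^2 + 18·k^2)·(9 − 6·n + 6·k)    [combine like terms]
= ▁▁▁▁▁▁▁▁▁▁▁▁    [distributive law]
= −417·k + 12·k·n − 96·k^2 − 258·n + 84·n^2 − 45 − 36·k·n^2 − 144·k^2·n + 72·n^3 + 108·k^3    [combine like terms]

By distributive law:

−387·k + 258·k·n − 258·k^2 − 288·n + 192·n^2 − 192·k·n − 45 + 30·n − 30·k − 54·k·n + 36·k·n^2 − 36·k^2·n − 108·n^2 + 72·n^3 − 72·k·n^2 + 162·k^2 − 108·k^2·n + 108·k^3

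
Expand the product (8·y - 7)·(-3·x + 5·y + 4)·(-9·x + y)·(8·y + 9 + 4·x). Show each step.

192·x^2·y^2 + 624·x^2·y + 864·x^3·y - 2912·x·y^3 - 3084·x·y^2 + 320·y^4 + 336·y^3 + 2336·x·y - 251·y^2 - 693·x^2 - 756·x^3 + 2268·x - 252·y

(8·y - 7)·(-3·x + 5·y + 4)·(-9·x + y)·(8·y + 9 + 4·x)
= (-24·x·y + 40·y^2 + 32·y + 21·x - 35·y - 28)·(-9·x + y)·(8·y + 9 + 4·x)    [distributive law]
= (-24·x·y + 40·y^2 - 3·y + 21·x - 28)·(-9·x + y)·(8·y + 9 + 4·x)    [combine like terms]
= (216·x^2·y - 24·x·y^2 - 360·x·y^2 + 40·y^3 + 27·x·y - 3·y^2 - 189·x^2 + 21·x·y + 252·x - 28·y)·(8·y + 9 + 4·x)    [distributive law]
= (216·x^2·y - 384·x·y^2 + 40·y^3 + 48·x·y - 3·y^2 - 189·x^2 + 252·x - 28·y)·(8·y + 9 + 4·x)    [combine like terms]
= 1728·x^2·y^2 + 1944·x^2·y + 864·x^3·y - 3072·x·y^3 - 3456·x·y^2 - 1536·x^2·y^2 + 320·y^4 + 360·y^3 + 160·x·y^3 + 384·x·y^2 + 432·x·y + 192·x^2·y - 24·y^3 - 27·y^2 - 12·x·y^2 - 1512·x^2·y - 1701·x^2 - 756·x^3 + 2016·x·y + 2268·x + 1008·x^2 - 224·y^2 - 252·y - 112·x·y    [distributive law]
= 192·x^2·y^2 + 624·x^2·y + 864·x^3·y - 2912·x·y^3 - 3084·x·y^2 + 320·y^4 + 336·y^3 + 2336·x·y - 251·y^2 - 693·x^2 - 756·x^3 + 2268·x - 252·y    [combine like terms]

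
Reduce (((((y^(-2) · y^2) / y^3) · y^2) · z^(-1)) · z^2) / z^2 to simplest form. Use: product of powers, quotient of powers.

(((((y^(-2) · y^2) / y^3) · y^2) · z^(-1)) · z^2) / z^2
= ((((y^0 / y^3) · y^2) · z^(-1)) · z^2) / z^2    [product of powers]
= (((y^(-3) · y^2) · z^(-1)) · z^2) / z^2    [quotient of powers]
= ((y^(-1) · z^(-1)) · z^2) / z^2    [product of powers]
= y^(-1)·z^(-1)    [quotient of powers; product of powers]

y^(-1)·z^(-1)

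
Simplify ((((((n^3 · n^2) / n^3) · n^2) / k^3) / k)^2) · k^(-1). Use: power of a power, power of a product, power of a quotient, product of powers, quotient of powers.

k^(-9)n^8

((((((n^3 · n^2) / n^3) · n^2) / k^3) / k)^2) · k^(-1)
= ((((((n^3 · n^2) / n^3) · n^2) / k^3)^2) / (k^2)) · k^(-1)    [power of a quotient]
= ((((((n^3 · n^2) / n^3) · n^2)^2) / ((k^3)^2)) / (k^2)) · k^(-1)    [power of a quotient]
= ((((((n^3 · n^2) / n^3)^2) · ((n^2)^2)) / ((k^3)^2)) / (k^2)) · k^(-1)    [power of a product]
= ((((((n^3 · n^2)^2) / ((n^3)^2)) · ((n^2)^2)) / ((k^3)^2)) / (k^2)) · k^(-1)    [power of a quotient]
= (((((((n^3)^2) · ((n^2)^2)) / ((n^3)^2)) · ((n^2)^2)) / ((k^3)^2)) / (k^2)) · k^(-1)    [power of a product]
= (((((n^6 · ((n^2)^2)) / ((n^3)^2)) · ((n^2)^2)) / ((k^3)^2)) / (k^2)) · k^(-1)    [power of a power]
= (((((n^6 · n^4) / ((n^3)^2)) · ((n^2)^2)) / ((k^3)^2)) / (k^2)) · k^(-1)    [power of a power]
= ((((n^10 / ((n^3)^2)) · ((n^2)^2)) / ((k^3)^2)) / (k^2)) · k^(-1)    [product of powers]
= ((((n^10 / n^6) · ((n^2)^2)) / ((k^3)^2)) / (k^2)) · k^(-1)    [power of a power]
= (((n^4 · ((n^2)^2)) / ((k^3)^2)) / (k^2)) · k^(-1)    [quotient of powers]
= (((n^4 · n^4) / ((k^3)^2)) / (k^2)) · k^(-1)    [power of a power]
= ((n^8 / ((k^3)^2)) / (k^2)) · k^(-1)    [product of powers]
= ((n^8 / k^6) / (k^2)) · k^(-1)    [power of a power]
= k^(-9)n^8    [quotient of powers; product of powers]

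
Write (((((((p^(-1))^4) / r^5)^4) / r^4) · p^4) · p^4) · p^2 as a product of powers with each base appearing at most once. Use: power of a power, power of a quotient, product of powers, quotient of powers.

(((((((p^(-1))^4) / r^5)^4) / r^4) · p^4) · p^4) · p^2
= (((((((p^(-1))^4)^4) / ((r^5)^4)) / r^4) · p^4) · p^4) · p^2    [power of a quotient]
= ((((((p^(-1))^16) / ((r^5)^4)) / r^4) · p^4) · p^4) · p^2    [power of a power]
= ((((p^(-16) / ((r^5)^4)) / r^4) · p^4) · p^4) · p^2    [power of a power]
= ((((p^(-16) / r^20) / r^4) · p^4) · p^4) · p^2    [power of a power]
= p^(-6)r^(-24)    [quotient of powers; product of powers]

p^(-6)r^(-24)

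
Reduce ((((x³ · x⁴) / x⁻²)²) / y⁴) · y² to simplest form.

((((x³ · x⁴) / x⁻²)²) / y⁴) · y²
= ((((x³ · x⁴)²) / ((x⁻²)²)) / y⁴) · y²    [power of a quotient]
= (((((x³)²) · ((x⁴)²)) / ((x⁻²)²)) / y⁴) · y²    [power of a product]
= (((x⁶ · ((x⁴)²)) / ((x⁻²)²)) / y⁴) · y²    [power of a power]
= (((x⁶ · x⁸) / ((x⁻²)²)) / y⁴) · y²    [power of a power]
= ((x¹⁴ / ((x⁻²)²)) / y⁴) · y²    [product of powers]
= ((x¹⁴ / x⁻⁴) / y⁴) · y²    [power of a power]
= (x¹⁸ / y⁴) · y²    [quotient of powers]
= x¹⁸y⁻²    [quotient of powers]

x¹⁸y⁻²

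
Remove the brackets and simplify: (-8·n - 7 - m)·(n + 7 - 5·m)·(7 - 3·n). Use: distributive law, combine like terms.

(-8·n - 7 - m)·(n + 7 - 5·m)·(7 - 3·n)
= (-8·n² - 56·n + 40·m·n - 7·n - 49 + 35·m - m·n - 7·m + 5·m²)·(7 - 3·n)    [distributive law]
= (-8·n² - 63·n + 39·m·n - 49 + 28·m + 5·m²)·(7 - 3·n)    [combine like terms]
= -56·n² + 24·n³ - 441·n + 189·n² + 273·m·n - 117·m·n² - 343 + 147·n + 196·m - 84·m·n + 35·m² - 15·m²·n    [distributive law]
= 133·n² + 24·n³ - 294·n + 189·m·n - 117·m·n² - 343 + 196·m + 35·m² - 15·m²·n    [combine like terms]

133·n² + 24·n³ - 294·n + 189·m·n - 117·m·n² - 343 + 196·m + 35·m² - 15·m²·n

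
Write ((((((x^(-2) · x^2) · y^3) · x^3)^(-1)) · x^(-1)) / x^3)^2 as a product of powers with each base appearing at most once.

((((((x^(-2) · x^2) · y^3) · x^3)^(-1)) · x^(-1)) / x^3)^2
= ((((((x^(-2) · x^2) · y^3) · x^3)^(-1)) · x^(-1))^2) / ((x^3)^2)    [power of a quotient]
= ((((((x^(-2) · x^2) · y^3) · x^3)^(-1))^2) · ((x^(-1))^2)) / ((x^3)^2)    [power of a product]
= (((((x^(-2) · x^2) · y^3) · x^3)^(-2)) · ((x^(-1))^2)) / ((x^3)^2)    [power of a power]
= (((((x^(-2) · x^2) · y^3)^(-2)) · ((x^3)^(-2))) · ((x^(-1))^2)) / ((x^3)^2)    [power of a product]
= (((((x^(-2) · x^2)^(-2)) · ((y^3)^(-2))) · ((x^3)^(-2))) · ((x^(-1))^2)) / ((x^3)^2)    [power of a product]
= ((((((x^(-2))^(-2)) · ((x^2)^(-2))) · ((y^3)^(-2))) · ((x^3)^(-2))) · ((x^(-1))^2)) / ((x^3)^2)    [power of a product]
= ((((x^4 · ((x^2)^(-2))) · ((y^3)^(-2))) · ((x^3)^(-2))) · ((x^(-1))^2)) / ((x^3)^2)    [power of a power]
= ((((x^4 · x^(-4)) · ((y^3)^(-2))) · ((x^3)^(-2))) · ((x^(-1))^2)) / ((x^3)^2)    [power of a power]
= (((x^0 · ((y^3)^(-2))) · ((x^3)^(-2))) · ((x^(-1))^2)) / ((x^3)^2)    [product of powers]
= (((x^0 · y^(-6)) · ((x^3)^(-2))) · ((x^(-1))^2)) / ((x^3)^2)    [power of a power]
= (((x^0 · y^(-6)) · x^(-6)) · ((x^(-1))^2)) / ((x^3)^2)    [power of a power]
= (((x^0 · y^(-6)) · x^(-6)) · x^(-2)) / ((x^3)^2)    [power of a power]
= (((x^0 · y^(-6)) · x^(-6)) · x^(-2)) / x^6    [power of a power]
= x^(-14)·y^(-6)    [quotient of powers; product of powers]

x^(-14)·y^(-6)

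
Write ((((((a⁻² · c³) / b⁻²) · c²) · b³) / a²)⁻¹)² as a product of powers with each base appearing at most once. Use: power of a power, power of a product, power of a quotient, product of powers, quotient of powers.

((((((a⁻² · c³) / b⁻²) · c²) · b³) / a²)⁻¹)²
= (((((a⁻² · c³) / b⁻²) · c²) · b³) / a²)⁻²    [power of a power]
= (((((a⁻² · c³) / b⁻²) · c²) · b³)⁻²) / ((a²)⁻²)    [power of a quotient]
= (((((a⁻² · c³) / b⁻²) · c²)⁻²) · ((b³)⁻²)) / ((a²)⁻²)    [power of a product]
= (((((a⁻² · c³) / b⁻²)⁻²) · ((c²)⁻²)) · ((b³)⁻²)) / ((a²)⁻²)    [power of a product]
= (((((a⁻² · c³)⁻²) / ((b⁻²)⁻²)) · ((c²)⁻²)) · ((b³)⁻²)) / ((a²)⁻²)    [power of a quotient]
= ((((((a⁻²)⁻²) · ((c³)⁻²)) / ((b⁻²)⁻²)) · ((c²)⁻²)) · ((b³)⁻²)) / ((a²)⁻²)    [power of a product]
= ((((a⁴ · ((c³)⁻²)) / ((b⁻²)⁻²)) · ((c²)⁻²)) · ((b³)⁻²)) / ((a²)⁻²)    [power of a power]
= ((((a⁴ · c⁻⁶) / ((b⁻²)⁻²)) · ((c²)⁻²)) · ((b³)⁻²)) / ((a²)⁻²)    [power of a power]
= ((((a⁴ · c⁻⁶) / b⁴) · ((c²)⁻²)) · ((b³)⁻²)) / ((a²)⁻²)    [power of a power]
= ((((a⁴ · c⁻⁶) / b⁴) · c⁻⁴) · ((b³)⁻²)) / ((a²)⁻²)    [power of a power]
= ((((a⁴ · c⁻⁶) / b⁴) · c⁻⁴) · b⁻⁶) / ((a²)⁻²)    [power of a power]
= ((((a⁴ · c⁻⁶) / b⁴) · c⁻⁴) · b⁻⁶) / a⁻⁴    [power of a power]
= a⁸·b⁻¹⁰·c⁻¹⁰    [quotient of powers; product of powers]

a⁸·b⁻¹⁰·c⁻¹⁰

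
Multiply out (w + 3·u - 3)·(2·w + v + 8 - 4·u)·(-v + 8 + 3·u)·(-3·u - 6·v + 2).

(w + 3·u - 3)·(2·w + v + 8 - 4·u)·(-v + 8 + 3·u)·(-3·u - 6·v + 2)
= (2·w^2 + v·w + 8·w - 4·u·w + 6·u·w + 3·u·v + 24·u - 12·u^2 - 6·w - 3·v - 24 + 12·u)·(-v + 8 + 3·u)·(-3·u - 6·v + 2)    [distributive law]
= (2·w^2 + v·w + 2·w + 2·u·w + 3·u·v + 36·u - 12·u^2 - 3·v - 24)·(-v + 8 + 3·u)·(-3·u - 6·v + 2)    [combine like terms]
= (-2·v·w^2 + 16·w^2 + 6·u·w^2 - v^2·w + 8·v·w + 3·u·v·w - 2·v·w + 16·w + 6·u·w - 2·u·v·w + 16·u·w + 6·u^2·w - 3·u·v^2 + 24·u·v + 9·u^2·v - 36·u·v + 288·u + 108·u^2 + 12·u^2·v - 96·u^2 - 36·u^3 + 3·v^2 - 24·v - 9·u·v + 24·v - 192 - 72·u)·(-3·u - 6·v + 2)    [distributive law]
= (-2·v·w^2 + 16·w^2 + 6·u·w^2 - v^2·w + 6·v·w + u·v·w + 16·w + 22·u·w + 6·u^2·w - 3·u·v^2 - 21·u·v + 21·u^2·v + 216·u + 12·u^2 - 36·u^3 + 3·v^2 - 192)·(-3·u - 6·v + 2)    [combine like terms]
= 6·u·v·w^2 + 12·v^2·w^2 - 4·v·w^2 - 48·u·w^2 - 96·v·w^2 + 32·w^2 - 18·u^2·w^2 - 36·u·v·w^2 + 12·u·w^2 + 3·u·v^2·w + 6·v^3·w - 2·v^2·w - 18·u·v·w - 36·v^2·w + 12·v·w - 3·u^2·v·w - 6·u·v^2·w + 2·u·v·w - 48·u·w - 96·v·w + 32·w - 66·u^2·w - 132·u·v·w + 44·u·w - 18·u^3·w - 36·u^2·v·w + 12·u^2·w + 9·u^2·v^2 + 18·u·v^3 - 6·u·v^2 + 63·u^2·v + 126·u·v^2 - 42·u·v - 63·u^3·v - 126·u^2·v^2 + 42·u^2·v - 648·u^2 - 1296·u·v + 432·u - 36·u^3 - 72·u^2·v + 24·u^2 + 108·u^4 + 216·u^3·v - 72·u^3 - 9·u·v^2 - 18·v^3 + 6·v^2 + 576·u + 1152·v - 384    [distributive law]
= -30·u·v·w^2 + 12·v^2·w^2 - 100·v·w^2 - 36·u·w^2 + 32·w^2 - 18·u^2·w^2 - 3·u·v^2·w + 6·v^3·w - 38·v^2·w - 148·u·v·w - 84·v·w - 39·u^2·v·w - 4·u·w + 32·w - 54·u^2·w - 18·u^3·w - 117·u^2·v^2 + 18·u·v^3 + 111·u·v^2 + 33·u^2·v - 1338·u·v + 153·u^3·v - 624·u^2 + 1008·u - 108·u^3 + 108·u^4 - 18·v^3 + 6·v^2 + 1152·v - 384    [combine like terms]

-30·u·v·w^2 + 12·v^2·w^2 - 100·v·w^2 - 36·u·w^2 + 32·w^2 - 18·u^2·w^2 - 3·u·v^2·w + 6·v^3·w - 38·v^2·w - 148·u·v·w - 84·v·w - 39·u^2·v·w - 4·u·w + 32·w - 54·u^2·w - 18·u^3·w - 117·u^2·v^2 + 18·u·v^3 + 111·u·v^2 + 33·u^2·v - 1338·u·v + 153·u^3·v - 624·u^2 + 1008·u - 108·u^3 + 108·u^4 - 18·v^3 + 6·v^2 + 1152·v - 384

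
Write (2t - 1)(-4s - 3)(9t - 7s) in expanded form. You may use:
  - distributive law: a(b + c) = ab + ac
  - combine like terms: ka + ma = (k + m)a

-72st² + 56s²t - 54t² + 78st - 28s² + 27t - 21s

(2t - 1)(-4s - 3)(9t - 7s)
= (-8st - 6t + 4s + 3)(9t - 7s)    [distributive law]
= -72st² + 56s²t - 54t² + 42st + 36st - 28s² + 27t - 21s    [distributive law]
= -72st² + 56s²t - 54t² + 78st - 28s² + 27t - 21s    [combine like terms]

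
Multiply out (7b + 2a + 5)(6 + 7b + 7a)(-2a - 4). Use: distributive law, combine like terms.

(7b + 2a + 5)(6 + 7b + 7a)(-2a - 4)
= (42b + 49b² + 49ab + 12a + 14ab + 14a² + 30 + 35b + 35a)(-2a - 4)    [distributive law]
= (77b + 49b² + 63ab + 47a + 14a² + 30)(-2a - 4)    [combine like terms]
= -154ab - 308b - 98ab² - 196b² - 126a²b - 252ab - 94a² - 188a - 28a³ - 56a² - 60a - 120    [distributive law]
= -406ab - 308b - 98ab² - 196b² - 126a²b - 150a² - 248a - 28a³ - 120    [combine like terms]

-406ab - 308b - 98ab² - 196b² - 126a²b - 150a² - 248a - 28a³ - 120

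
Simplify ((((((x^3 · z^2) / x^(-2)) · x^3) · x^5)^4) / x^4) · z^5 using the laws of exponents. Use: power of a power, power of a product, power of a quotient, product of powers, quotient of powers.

x^48z^13

((((((x^3 · z^2) / x^(-2)) · x^3) · x^5)^4) / x^4) · z^5
= ((((((x^3 · z^2) / x^(-2)) · x^3)^4) · ((x^5)^4)) / x^4) · z^5    [power of a product]
= ((((((x^3 · z^2) / x^(-2))^4) · ((x^3)^4)) · ((x^5)^4)) / x^4) · z^5    [power of a product]
= ((((((x^3 · z^2)^4) / ((x^(-2))^4)) · ((x^3)^4)) · ((x^5)^4)) / x^4) · z^5    [power of a quotient]
= (((((((x^3)^4) · ((z^2)^4)) / ((x^(-2))^4)) · ((x^3)^4)) · ((x^5)^4)) / x^4) · z^5    [power of a product]
= (((((x^12 · ((z^2)^4)) / ((x^(-2))^4)) · ((x^3)^4)) · ((x^5)^4)) / x^4) · z^5    [power of a power]
= (((((x^12 · z^8) / ((x^(-2))^4)) · ((x^3)^4)) · ((x^5)^4)) / x^4) · z^5    [power of a power]
= (((((x^12 · z^8) / x^(-8)) · ((x^3)^4)) · ((x^5)^4)) / x^4) · z^5    [power of a power]
= (((((x^12 · z^8) / x^(-8)) · x^12) · ((x^5)^4)) / x^4) · z^5    [power of a power]
= (((((x^12 · z^8) / x^(-8)) · x^12) · x^20) / x^4) · z^5    [power of a power]
= x^48z^13    [quotient of powers; product of powers]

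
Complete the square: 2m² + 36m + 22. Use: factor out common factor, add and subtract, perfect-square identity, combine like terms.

2(m + 9)² - 140

2m² + 36m + 22
= 2(m² + 18m) + 22    [factor out 2 from the m-terms]
= 2(m² + 18m + 81 - 81) + 22    [add and subtract 81 inside the bracket]
= 2(m + 9)² - 162 + 22    [perfect-square identity]
= 2(m + 9)² - 140    [combine constants]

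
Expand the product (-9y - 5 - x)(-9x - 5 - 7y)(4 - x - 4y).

(-9y - 5 - x)(-9x - 5 - 7y)(4 - x - 4y)
= (81xy + 45y + 63y² + 45x + 25 + 35y + 9x² + 5x + 7xy)(4 - x - 4y)    [distributive law]
= (88xy + 80y + 63y² + 50x + 25 + 9x²)(4 - x - 4y)    [combine like terms]
= 352xy - 88x²y - 352xy² + 320y - 80xy - 320y² + 252y² - 63xy² - 252y³ + 200x - 50x² - 200xy + 100 - 25x - 100y + 36x² - 9x³ - 36x²y    [distributive law]
= 72xy - 124x²y - 415xy² + 220y - 68y² - 252y³ + 175x - 14x² + 100 - 9x³    [combine like terms]

72xy - 124x²y - 415xy² + 220y - 68y² - 252y³ + 175x - 14x² + 100 - 9x³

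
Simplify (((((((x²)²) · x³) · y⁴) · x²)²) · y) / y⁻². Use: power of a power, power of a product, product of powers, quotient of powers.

(((((((x²)²) · x³) · y⁴) · x²)²) · y) / y⁻²
= (((((((x²)²) · x³) · y⁴)²) · ((x²)²)) · y) / y⁻²    [power of a product]
= (((((((x²)²) · x³)²) · ((y⁴)²)) · ((x²)²)) · y) / y⁻²    [power of a product]
= (((((((x²)²)²) · ((x³)²)) · ((y⁴)²)) · ((x²)²)) · y) / y⁻²    [power of a product]
= ((((((x²)⁴) · ((x³)²)) · ((y⁴)²)) · ((x²)²)) · y) / y⁻²    [power of a power]
= ((((x⁸ · ((x³)²)) · ((y⁴)²)) · ((x²)²)) · y) / y⁻²    [power of a power]
= ((((x⁸ · x⁶) · ((y⁴)²)) · ((x²)²)) · y) / y⁻²    [power of a power]
= (((x¹⁴ · ((y⁴)²)) · ((x²)²)) · y) / y⁻²    [product of powers]
= (((x¹⁴ · y⁸) · ((x²)²)) · y) / y⁻²    [power of a power]
= (((x¹⁴ · y⁸) · x⁴) · y) / y⁻²    [power of a power]
= x¹⁸·y¹¹    [quotient of powers; product of powers]

x¹⁸·y¹¹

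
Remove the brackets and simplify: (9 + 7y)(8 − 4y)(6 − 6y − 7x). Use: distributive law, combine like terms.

432 − 312y − 504x − 288y² − 140xy + 168y³ + 196xy²

(9 + 7y)(8 − 4y)(6 − 6y − 7x)
= (72 − 36y + 56y − 28y²)(6 − 6y − 7x)    [distributive law]
= (72 + 20y − 28y²)(6 − 6y − 7x)    [combine like terms]
= 432 − 432y − 504x + 120y − 120y² − 140xy − 168y² + 168y³ + 196xy²    [distributive law]
= 432 − 312y − 504x − 288y² − 140xy + 168y³ + 196xy²    [combine like terms]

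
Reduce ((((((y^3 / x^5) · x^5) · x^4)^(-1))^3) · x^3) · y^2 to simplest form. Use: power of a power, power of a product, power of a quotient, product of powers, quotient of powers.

x^(-9)·y^(-7)

((((((y^3 / x^5) · x^5) · x^4)^(-1))^3) · x^3) · y^2
= (((((y^3 / x^5) · x^5) · x^4)^(-3)) · x^3) · y^2    [power of a power]
= (((((y^3 / x^5) · x^5)^(-3)) · ((x^4)^(-3))) · x^3) · y^2    [power of a product]
= (((((y^3 / x^5)^(-3)) · ((x^5)^(-3))) · ((x^4)^(-3))) · x^3) · y^2    [power of a product]
= ((((((y^3)^(-3)) / ((x^5)^(-3))) · ((x^5)^(-3))) · ((x^4)^(-3))) · x^3) · y^2    [power of a quotient]
= ((((y^(-9) / ((x^5)^(-3))) · ((x^5)^(-3))) · ((x^4)^(-3))) · x^3) · y^2    [power of a power]
= ((((y^(-9) / x^(-15)) · ((x^5)^(-3))) · ((x^4)^(-3))) · x^3) · y^2    [power of a power]
= ((((y^(-9) / x^(-15)) · x^(-15)) · ((x^4)^(-3))) · x^3) · y^2    [power of a power]
= ((((y^(-9) / x^(-15)) · x^(-15)) · x^(-12)) · x^3) · y^2    [power of a power]
= x^(-9)·y^(-7)    [quotient of powers; product of powers]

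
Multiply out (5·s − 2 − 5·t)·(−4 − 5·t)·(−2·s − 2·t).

(5·s − 2 − 5·t)·(−4 − 5·t)·(−2·s − 2·t)
= (−20·s − 25·s·t + 8 + 10·t + 20·t + 25·t²)·(−2·s − 2·t)    [distributive law]
= (−20·s − 25·s·t + 8 + 30·t + 25·t²)·(−2·s − 2·t)    [combine like terms]
= 40·s² + 40·s·t + 50·s²·t + 50·s·t² − 16·s − 16·t − 60·s·t − 60·t² − 50·s·t² − 50·t³    [distributive law]
= 40·s² − 20·s·t + 50·s²·t − 16·s − 16·t − 60·t² − 50·t³    [combine like terms]

40·s² − 20·s·t + 50·s²·t − 16·s − 16·t − 60·t² − 50·t³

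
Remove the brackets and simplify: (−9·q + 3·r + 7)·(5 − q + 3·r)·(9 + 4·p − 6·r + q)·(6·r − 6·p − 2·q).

−2826·q·r + 2318·p·q + 866·q² − 2004·p·q·r + 1248·p²·q + 242·p·q² + 738·q·r² + 18·q²·r − 58·q³ + 960·p·q²·r − 216·p²·q² − 126·p·q³ − 882·q²·r² + 222·q³·r − 18·q⁴ − 1926·p·q·r² + 720·p²·q·r + 1242·q·r³ + 684·r² + 156·p·r + 1674·p·r² − 864·p²·r − 810·r³ + 540·p·r³ − 216·p²·r² − 324·r⁴ + 1890·r − 1890·p − 630·q − 840·p²

(−9·q + 3·r + 7)·(5 − q + 3·r)·(9 + 4·p − 6·r + q)·(6·r − 6·p − 2·q)
= (−45·q + 9·q² − 27·q·r + 15·r − 3·q·r + 9·r² + 35 − 7·q + 21·r)·(9 + 4·p − 6·r + q)·(6·r − 6·p − 2·q)    [distributive law]
= (−52·q + 9·q² − 30·q·r + 36·r + 9·r² + 35)·(9 + 4·p − 6·r + q)·(6·r − 6·p − 2·q)    [combine like terms]
= (−468·q − 208·p·q + 312·q·r − 52·q² + 81·q² + 36·p·q² − 54·q²·r + 9·q³ − 270·q·r − 120·p·q·r + 180·q·r² − 30·q²·r + 324·r + 144·p·r − 216·r² + 36·q·r + 81·r² + 36·p·r² − 54·r³ + 9·q·r² + 315 + 140·p − 210·r + 35·q)·(6·r − 6·p − 2·q)    [distributive law]
= (−433·q − 208·p·q + 78·q·r + 29·q² + 36·p·q² − 84·q²·r + 9·q³ − 120·p·q·r + 189·q·r² + 114·r + 144·p·r − 135·r² + 36·p·r² − 54·r³ + 315 + 140·p)·(6·r − 6·p − 2·q)    [combine like terms]
= −2598·q·r + 2598·p·q + 866·q² − 1248·p·q·r + 1248·p²·q + 416·p·q² + 468·q·r² − 468·p·q·r − 156·q²·r + 174·q²·r − 174·p·q² − 58·q³ + 216·p·q²·r − 216·p²·q² − 72·p·q³ − 504·q²·r² + 504·p·q²·r + 168·q³·r + 54·q³·r − 54·p·q³ − 18·q⁴ − 720·p·q·r² + 720·p²·q·r + 240·p·q²·r + 1134·q·r³ − 1134·p·q·r² − 378·q²·r² + 684·r² − 684·p·r − 228·q·r + 864·p·r² − 864·p²·r − 288·p·q·r − 810·r³ + 810·p·r² + 270·q·r² + 216·p·r³ − 216·p²·r² − 72·p·q·r² − 324·r⁴ + 324·p·r³ + 108·q·r³ + 1890·r − 1890·p − 630·q + 840·p·r − 840·p² − 280·p·q    [distributive law]
= −2826·q·r + 2318·p·q + 866·q² − 2004·p·q·r + 1248·p²·q + 242·p·q² + 738·q·r² + 18·q²·r − 58·q³ + 960·p·q²·r − 216·p²·q² − 126·p·q³ − 882·q²·r² + 222·q³·r − 18·q⁴ − 1926·p·q·r² + 720·p²·q·r + 1242·q·r³ + 684·r² + 156·p·r + 1674·p·r² − 864·p²·r − 810·r³ + 540·p·r³ − 216·p²·r² − 324·r⁴ + 1890·r − 1890·p − 630·q − 840·p²    [combine like terms]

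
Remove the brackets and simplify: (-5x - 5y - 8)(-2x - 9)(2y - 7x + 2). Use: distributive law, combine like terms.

(-5x - 5y - 8)(-2x - 9)(2y - 7x + 2)
= (10x² + 45x + 10xy + 45y + 16x + 72)(2y - 7x + 2)    [distributive law]
= (10x² + 61x + 10xy + 45y + 72)(2y - 7x + 2)    [combine like terms]
= 20x²y - 70x³ + 20x² + 122xy - 427x² + 122x + 20xy² - 70x²y + 20xy + 90y² - 315xy + 90y + 144y - 504x + 144    [distributive law]
= -50x²y - 70x³ - 407x² - 173xy - 382x + 20xy² + 90y² + 234y + 144    [combine like terms]

-50x²y - 70x³ - 407x² - 173xy - 382x + 20xy² + 90y² + 234y + 144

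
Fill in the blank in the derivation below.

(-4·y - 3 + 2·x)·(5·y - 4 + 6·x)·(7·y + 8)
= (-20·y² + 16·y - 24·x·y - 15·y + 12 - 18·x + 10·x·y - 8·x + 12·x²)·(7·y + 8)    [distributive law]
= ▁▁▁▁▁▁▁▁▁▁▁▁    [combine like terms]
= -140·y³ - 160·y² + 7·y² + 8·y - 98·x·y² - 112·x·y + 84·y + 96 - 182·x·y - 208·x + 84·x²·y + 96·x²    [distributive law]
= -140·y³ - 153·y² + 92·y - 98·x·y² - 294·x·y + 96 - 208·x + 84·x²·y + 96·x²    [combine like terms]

By combine like terms:

(-20·y² + y - 14·x·y + 12 - 26·x + 12·x²)·(7·y + 8)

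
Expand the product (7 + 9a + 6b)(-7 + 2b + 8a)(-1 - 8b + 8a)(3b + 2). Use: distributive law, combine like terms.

987b + 98 + 1684b² - 1623ab - 770a + 444b³ - 1566ab² - 480a²b - 256a² - 1296ab³ - 144a²b² + 1728a³b + 1152a³ - 288b⁴

(7 + 9a + 6b)(-7 + 2b + 8a)(-1 - 8b + 8a)(3b + 2)
= (-49 + 14b + 56a - 63a + 18ab + 72a² - 42b + 12b² + 48ab)(-1 - 8b + 8a)(3b + 2)    [distributive law]
= (-49 - 28b - 7a + 66ab + 72a² + 12b²)(-1 - 8b + 8a)(3b + 2)    [combine like terms]
= (49 + 392b - 392a + 28b + 224b² - 224ab + 7a + 56ab - 56a² - 66ab - 528ab² + 528a²b - 72a² - 576a²b + 576a³ - 12b² - 96b³ + 96ab²)(3b + 2)    [distributive law]
= (49 + 420b - 385a + 212b² - 234ab - 128a² - 432ab² - 48a²b + 576a³ - 96b³)(3b + 2)    [combine like terms]
= 147b + 98 + 1260b² + 840b - 1155ab - 770a + 636b³ + 424b² - 702ab² - 468ab - 384a²b - 256a² - 1296ab³ - 864ab² - 144a²b² - 96a²b + 1728a³b + 1152a³ - 288b⁴ - 192b³    [distributive law]
= 987b + 98 + 1684b² - 1623ab - 770a + 444b³ - 1566ab² - 480a²b - 256a² - 1296ab³ - 144a²b² + 1728a³b + 1152a³ - 288b⁴    [combine like terms]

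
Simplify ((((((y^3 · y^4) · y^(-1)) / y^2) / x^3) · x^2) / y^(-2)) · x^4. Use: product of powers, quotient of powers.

x^3y^6

((((((y^3 · y^4) · y^(-1)) / y^2) / x^3) · x^2) / y^(-2)) · x^4
= (((((y^7 · y^(-1)) / y^2) / x^3) · x^2) / y^(-2)) · x^4    [product of powers]
= ((((y^6 / y^2) / x^3) · x^2) / y^(-2)) · x^4    [product of powers]
= (((y^4 / x^3) · x^2) / y^(-2)) · x^4    [quotient of powers]
= x^3y^6    [quotient of powers; product of powers]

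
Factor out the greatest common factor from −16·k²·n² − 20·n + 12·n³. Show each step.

−16·k²·n² − 20·n + 12·n³
= 4(−4·k²·n² − 5·n + 3·n³)    [factor out 4]
= 4·n(−4·k²·n − 5 + 3·n²)    [factor out n]

4·n(−4·k²·n − 5 + 3·n²)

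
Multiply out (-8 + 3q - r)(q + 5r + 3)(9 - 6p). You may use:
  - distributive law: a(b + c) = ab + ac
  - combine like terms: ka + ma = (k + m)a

9q - 6pq - 387r + 258pr - 216 + 144p + 27q² - 18pq² + 126qr - 84pqr - 45r² + 30pr²

(-8 + 3q - r)(q + 5r + 3)(9 - 6p)
= (-8q - 40r - 24 + 3q² + 15qr + 9q - qr - 5r² - 3r)(9 - 6p)    [distributive law]
= (q - 43r - 24 + 3q² + 14qr - 5r²)(9 - 6p)    [combine like terms]
= 9q - 6pq - 387r + 258pr - 216 + 144p + 27q² - 18pq² + 126qr - 84pqr - 45r² + 30pr²    [distributive law]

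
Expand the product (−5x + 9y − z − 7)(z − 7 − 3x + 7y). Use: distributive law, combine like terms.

(−5x + 9y − z − 7)(z − 7 − 3x + 7y)
= −5xz + 35x + 15x^2 − 35xy + 9yz − 63y − 27xy + 63y^2 − z^2 + 7z + 3xz − 7yz − 7z + 49 + 21x − 49y    [distributive law]
= −2xz + 56x + 15x^2 − 62xy + 2yz − 112y + 63y^2 − z^2 + 49    [combine like terms]

−2xz + 56x + 15x^2 − 62xy + 2yz − 112y + 63y^2 − z^2 + 49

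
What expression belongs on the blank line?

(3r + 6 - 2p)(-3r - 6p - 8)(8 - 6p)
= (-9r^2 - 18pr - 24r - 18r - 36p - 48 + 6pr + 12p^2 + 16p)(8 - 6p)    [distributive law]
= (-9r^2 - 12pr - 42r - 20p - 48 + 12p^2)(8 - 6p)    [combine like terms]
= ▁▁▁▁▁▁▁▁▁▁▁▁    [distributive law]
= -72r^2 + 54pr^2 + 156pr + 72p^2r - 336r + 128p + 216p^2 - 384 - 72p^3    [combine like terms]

By distributive law:

-72r^2 + 54pr^2 - 96pr + 72p^2r - 336r + 252pr - 160p + 120p^2 - 384 + 288p + 96p^2 - 72p^3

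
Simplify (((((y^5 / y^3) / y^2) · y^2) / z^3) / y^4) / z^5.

(((((y^5 / y^3) / y^2) · y^2) / z^3) / y^4) / z^5
= ((((y^2 / y^2) · y^2) / z^3) / y^4) / z^5    [quotient of powers]
= (((y^0 · y^2) / z^3) / y^4) / z^5    [quotient of powers]
= ((y^2 / z^3) / y^4) / z^5    [product of powers]
= y^(-2)z^(-8)    [quotient of powers; product of powers]

y^(-2)z^(-8)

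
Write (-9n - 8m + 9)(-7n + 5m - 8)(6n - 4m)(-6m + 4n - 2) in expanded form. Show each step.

-3012mn^3 + 1512n^4 - 540n^3 - 20m^2n^2 + 2520mn^2 + 2344m^3n - 4884m^2n - 1836n^2 + 2508mn - 960m^4 + 2296m^3 - 856m^2 + 864n - 576m

(-9n - 8m + 9)(-7n + 5m - 8)(6n - 4m)(-6m + 4n - 2)
= (63n^2 - 45mn + 72n + 56mn - 40m^2 + 64m - 63n + 45m - 72)(6n - 4m)(-6m + 4n - 2)    [distributive law]
= (63n^2 + 11mn + 9n - 40m^2 + 109m - 72)(6n - 4m)(-6m + 4n - 2)    [combine like terms]
= (378n^3 - 252mn^2 + 66mn^2 - 44m^2n + 54n^2 - 36mn - 240m^2n + 160m^3 + 654mn - 436m^2 - 432n + 288m)(-6m + 4n - 2)    [distributive law]
= (378n^3 - 186mn^2 - 284m^2n + 54n^2 + 618mn + 160m^3 - 436m^2 - 432n + 288m)(-6m + 4n - 2)    [combine like terms]
= -2268mn^3 + 1512n^4 - 756n^3 + 1116m^2n^2 - 744mn^3 + 372mn^2 + 1704m^3n - 1136m^2n^2 + 568m^2n - 324mn^2 + 216n^3 - 108n^2 - 3708m^2n + 2472mn^2 - 1236mn - 960m^4 + 640m^3n - 320m^3 + 2616m^3 - 1744m^2n + 872m^2 + 2592mn - 1728n^2 + 864n - 1728m^2 + 1152mn - 576m    [distributive law]
= -3012mn^3 + 1512n^4 - 540n^3 - 20m^2n^2 + 2520mn^2 + 2344m^3n - 4884m^2n - 1836n^2 + 2508mn - 960m^4 + 2296m^3 - 856m^2 + 864n - 576m    [combine like terms]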